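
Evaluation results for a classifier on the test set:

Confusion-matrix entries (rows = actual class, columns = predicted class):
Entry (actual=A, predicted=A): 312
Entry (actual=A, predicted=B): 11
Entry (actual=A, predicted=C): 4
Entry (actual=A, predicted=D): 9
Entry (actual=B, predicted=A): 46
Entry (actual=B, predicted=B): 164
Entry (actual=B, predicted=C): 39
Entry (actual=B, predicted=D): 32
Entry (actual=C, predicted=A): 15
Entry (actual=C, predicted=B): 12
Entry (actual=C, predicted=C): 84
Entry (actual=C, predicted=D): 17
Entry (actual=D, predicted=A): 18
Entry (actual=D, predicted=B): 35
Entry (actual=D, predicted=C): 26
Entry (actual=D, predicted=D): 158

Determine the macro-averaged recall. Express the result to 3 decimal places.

0.709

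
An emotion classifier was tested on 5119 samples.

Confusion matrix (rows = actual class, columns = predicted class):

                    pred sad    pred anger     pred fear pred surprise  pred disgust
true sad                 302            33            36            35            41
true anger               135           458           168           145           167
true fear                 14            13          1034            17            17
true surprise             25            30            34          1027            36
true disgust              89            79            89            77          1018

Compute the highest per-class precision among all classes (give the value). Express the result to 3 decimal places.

0.796

Per-class precision (TP/(TP+FP)):
  sad: TP=302, FP=135+14+25+89=263 → 302/565 = 0.5345
  anger: TP=458, FP=33+13+30+79=155 → 458/613 = 0.7471
  fear: TP=1034, FP=36+168+34+89=327 → 1034/1361 = 0.7597
  surprise: TP=1027, FP=35+145+17+77=274 → 1027/1301 = 0.7894
  disgust: TP=1018, FP=41+167+17+36=261 → 1018/1279 = 0.7959
Highest is class 'disgust' with precision = 0.796.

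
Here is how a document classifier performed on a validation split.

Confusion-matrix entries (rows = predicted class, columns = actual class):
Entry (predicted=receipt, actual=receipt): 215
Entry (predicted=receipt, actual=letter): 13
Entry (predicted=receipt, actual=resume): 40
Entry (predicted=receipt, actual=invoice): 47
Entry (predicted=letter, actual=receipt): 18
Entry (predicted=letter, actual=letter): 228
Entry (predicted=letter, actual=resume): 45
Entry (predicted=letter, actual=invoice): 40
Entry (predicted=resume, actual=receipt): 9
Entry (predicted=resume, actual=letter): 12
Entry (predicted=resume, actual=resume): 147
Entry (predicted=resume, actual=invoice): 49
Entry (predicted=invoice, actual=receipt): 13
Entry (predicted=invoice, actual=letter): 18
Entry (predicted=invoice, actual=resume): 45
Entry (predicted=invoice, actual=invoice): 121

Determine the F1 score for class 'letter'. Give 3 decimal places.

0.757

F1 score = 2·TP/(2·TP+FP+FN).
letter: TP=228, FP=18+45+40=103, FN=13+12+18=43 → 456/602 = 0.7575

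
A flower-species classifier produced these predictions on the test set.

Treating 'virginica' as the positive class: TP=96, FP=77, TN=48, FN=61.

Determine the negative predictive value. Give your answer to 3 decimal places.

0.440

NPV = TN/(TN+FN) = 48/(48+61) = 0.440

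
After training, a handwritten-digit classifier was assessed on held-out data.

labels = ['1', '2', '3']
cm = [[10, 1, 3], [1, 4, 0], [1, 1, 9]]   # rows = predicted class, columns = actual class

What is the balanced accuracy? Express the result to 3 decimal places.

0.750

Balanced accuracy = mean of per-class recall.
  1: recall = 10/12 = 0.8333
  2: recall = 4/6 = 0.6667
  3: recall = 9/12 = 0.7500
Mean = (0.8333 + 0.6667 + 0.7500) / 3 = 0.750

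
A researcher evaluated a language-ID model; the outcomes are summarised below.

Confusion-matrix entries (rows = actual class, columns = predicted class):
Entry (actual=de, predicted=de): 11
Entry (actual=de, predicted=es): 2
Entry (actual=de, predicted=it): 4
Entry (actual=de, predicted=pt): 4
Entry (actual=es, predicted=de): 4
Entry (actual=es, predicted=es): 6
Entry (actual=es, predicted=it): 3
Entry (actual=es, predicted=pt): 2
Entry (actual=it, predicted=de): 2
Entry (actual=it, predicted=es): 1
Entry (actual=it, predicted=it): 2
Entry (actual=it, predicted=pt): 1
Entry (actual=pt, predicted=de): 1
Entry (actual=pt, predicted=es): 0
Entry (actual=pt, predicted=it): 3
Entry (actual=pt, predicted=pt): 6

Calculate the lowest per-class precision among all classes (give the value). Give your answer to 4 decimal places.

0.1667

Per-class precision (TP/(TP+FP)):
  de: TP=11, FP=4+2+1=7 → 11/18 = 0.61111
  es: TP=6, FP=2+1+0=3 → 6/9 = 0.66667
  it: TP=2, FP=4+3+3=10 → 2/12 = 0.16667
  pt: TP=6, FP=4+2+1=7 → 6/13 = 0.46154
Lowest is class 'it' with precision = 0.1667.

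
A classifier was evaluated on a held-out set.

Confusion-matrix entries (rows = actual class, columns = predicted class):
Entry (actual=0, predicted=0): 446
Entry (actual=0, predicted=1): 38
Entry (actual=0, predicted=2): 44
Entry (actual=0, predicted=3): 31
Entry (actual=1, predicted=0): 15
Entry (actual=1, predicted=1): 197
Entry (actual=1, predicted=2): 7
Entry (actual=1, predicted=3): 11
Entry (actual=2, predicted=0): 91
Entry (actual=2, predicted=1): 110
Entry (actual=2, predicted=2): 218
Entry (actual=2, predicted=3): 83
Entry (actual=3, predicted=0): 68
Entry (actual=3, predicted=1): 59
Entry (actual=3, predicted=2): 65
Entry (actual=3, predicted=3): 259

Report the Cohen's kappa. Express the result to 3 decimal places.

Observed agreement pₒ = trace/N = 1120/1742 = 0.6429
Expected agreement pₑ = Σ (rowᵢ·colᵢ)/N² = (559·620 + 230·404 + 502·334 + 451·384)/1742² = 0.2572
κ = (pₒ − pₑ)/(1 − pₑ) = (0.6429 − 0.2572)/(1 − 0.2572) = 0.519

0.519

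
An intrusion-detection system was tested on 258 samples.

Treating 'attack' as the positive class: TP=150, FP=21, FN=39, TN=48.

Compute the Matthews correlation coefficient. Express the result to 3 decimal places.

0.458

MCC = (TP·TN − FP·FN) / √((TP+FP)(TP+FN)(TN+FP)(TN+FN))
Numerator = 150·48 − 21·39 = 6381
Denominator = √(171·189·69·87) = √194010957 = 13928.7816
MCC = 6381 / 13928.7816 = 0.458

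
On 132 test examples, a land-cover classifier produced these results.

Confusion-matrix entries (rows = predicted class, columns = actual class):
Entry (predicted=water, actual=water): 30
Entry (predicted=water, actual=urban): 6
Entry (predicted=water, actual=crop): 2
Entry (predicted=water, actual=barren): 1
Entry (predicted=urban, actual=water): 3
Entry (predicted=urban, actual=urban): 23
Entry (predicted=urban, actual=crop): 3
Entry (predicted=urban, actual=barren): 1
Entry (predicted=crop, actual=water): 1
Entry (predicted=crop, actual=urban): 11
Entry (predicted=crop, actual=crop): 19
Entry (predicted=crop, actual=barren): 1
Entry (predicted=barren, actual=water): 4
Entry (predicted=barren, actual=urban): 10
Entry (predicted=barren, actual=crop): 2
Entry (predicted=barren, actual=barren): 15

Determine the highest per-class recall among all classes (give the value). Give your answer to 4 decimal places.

Per-class recall (TP/(TP+FN)):
  water: TP=30, FN=3+1+4=8 → 30/38 = 0.78947
  urban: TP=23, FN=6+11+10=27 → 23/50 = 0.46000
  crop: TP=19, FN=2+3+2=7 → 19/26 = 0.73077
  barren: TP=15, FN=1+1+1=3 → 15/18 = 0.83333
Highest is class 'barren' with recall = 0.8333.

0.8333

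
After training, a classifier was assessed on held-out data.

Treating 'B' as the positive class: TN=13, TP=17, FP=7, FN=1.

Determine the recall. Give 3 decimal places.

Recall = TP/(TP+FN) = 17/(17+1) = 17/18 = 0.944

0.944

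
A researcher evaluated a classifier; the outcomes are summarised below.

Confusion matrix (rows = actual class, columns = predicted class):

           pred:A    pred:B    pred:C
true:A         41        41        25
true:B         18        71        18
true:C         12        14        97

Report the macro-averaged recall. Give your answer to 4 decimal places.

0.6118

Per-class recall (TP/(TP+FN)):
  A: TP=41, FN=41+25=66 → 41/107 = 0.38318
  B: TP=71, FN=18+18=36 → 71/107 = 0.66355
  C: TP=97, FN=12+14=26 → 97/123 = 0.78862
Macro-recall = mean = (0.38318 + 0.66355 + 0.78862) / 3 = 0.6118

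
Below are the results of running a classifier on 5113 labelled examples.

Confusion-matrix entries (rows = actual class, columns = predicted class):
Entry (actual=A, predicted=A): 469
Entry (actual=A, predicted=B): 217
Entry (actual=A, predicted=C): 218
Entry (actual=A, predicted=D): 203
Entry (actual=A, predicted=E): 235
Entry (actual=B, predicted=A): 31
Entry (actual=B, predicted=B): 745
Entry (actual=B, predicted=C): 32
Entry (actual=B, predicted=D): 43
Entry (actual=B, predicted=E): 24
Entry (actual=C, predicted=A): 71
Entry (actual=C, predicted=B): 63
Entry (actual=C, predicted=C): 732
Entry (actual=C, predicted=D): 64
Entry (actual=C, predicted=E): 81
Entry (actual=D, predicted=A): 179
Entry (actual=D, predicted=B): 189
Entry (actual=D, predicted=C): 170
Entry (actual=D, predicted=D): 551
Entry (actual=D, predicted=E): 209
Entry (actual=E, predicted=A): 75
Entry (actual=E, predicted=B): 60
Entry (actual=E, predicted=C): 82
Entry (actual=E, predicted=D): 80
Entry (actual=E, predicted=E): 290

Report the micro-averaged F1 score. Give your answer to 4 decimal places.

0.5451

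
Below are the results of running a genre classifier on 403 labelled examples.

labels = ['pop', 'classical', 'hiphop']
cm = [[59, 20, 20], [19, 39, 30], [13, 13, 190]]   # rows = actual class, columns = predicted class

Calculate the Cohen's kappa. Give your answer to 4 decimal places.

Observed agreement pₒ = trace/N = 288/403 = 0.71464
Expected agreement pₑ = Σ (rowᵢ·colᵢ)/N² = (99·91 + 88·72 + 216·240)/403² = 0.41368
κ = (pₒ − pₑ)/(1 − pₑ) = (0.71464 − 0.41368)/(1 − 0.41368) = 0.5133

0.5133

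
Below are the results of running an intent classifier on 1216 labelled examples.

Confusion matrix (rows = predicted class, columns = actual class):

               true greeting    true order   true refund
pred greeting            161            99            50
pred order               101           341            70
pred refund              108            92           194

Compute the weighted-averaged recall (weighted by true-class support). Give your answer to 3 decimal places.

Per-class recall (TP/(TP+FN)):
  greeting: TP=161, FN=101+108=209 → 161/370 = 0.4351
  order: TP=341, FN=99+92=191 → 341/532 = 0.6410
  refund: TP=194, FN=50+70=120 → 194/314 = 0.6178
Weighted-recall = Σ (supportᵢ/N)·recallᵢ with N=1216: (370/1216)·0.4351 + (532/1216)·0.6410 + (314/1216)·0.6178 = 0.572

0.572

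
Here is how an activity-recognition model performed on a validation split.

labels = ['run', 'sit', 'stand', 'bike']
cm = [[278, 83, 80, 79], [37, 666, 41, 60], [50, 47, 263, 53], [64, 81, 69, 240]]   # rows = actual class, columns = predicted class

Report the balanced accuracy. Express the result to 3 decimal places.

Balanced accuracy = mean of per-class recall.
  run: recall = 278/520 = 0.5346
  sit: recall = 666/804 = 0.8284
  stand: recall = 263/413 = 0.6368
  bike: recall = 240/454 = 0.5286
Mean = (0.5346 + 0.8284 + 0.6368 + 0.5286) / 4 = 0.632

0.632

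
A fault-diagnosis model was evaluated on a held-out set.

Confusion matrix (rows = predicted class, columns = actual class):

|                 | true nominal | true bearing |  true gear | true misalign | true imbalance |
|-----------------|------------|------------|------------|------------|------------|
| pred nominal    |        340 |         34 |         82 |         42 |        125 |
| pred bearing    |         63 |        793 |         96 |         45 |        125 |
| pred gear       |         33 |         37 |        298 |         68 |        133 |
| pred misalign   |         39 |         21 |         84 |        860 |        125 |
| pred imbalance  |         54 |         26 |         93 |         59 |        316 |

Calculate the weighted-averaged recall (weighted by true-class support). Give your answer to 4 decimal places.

Per-class recall (TP/(TP+FN)):
  nominal: TP=340, FN=63+33+39+54=189 → 340/529 = 0.64272
  bearing: TP=793, FN=34+37+21+26=118 → 793/911 = 0.87047
  gear: TP=298, FN=82+96+84+93=355 → 298/653 = 0.45636
  misalign: TP=860, FN=42+45+68+59=214 → 860/1074 = 0.80074
  imbalance: TP=316, FN=125+125+133+125=508 → 316/824 = 0.38350
Weighted-recall = Σ (supportᵢ/N)·recallᵢ with N=3991: (529/3991)·0.64272 + (911/3991)·0.87047 + (653/3991)·0.45636 + (1074/3991)·0.80074 + (824/3991)·0.38350 = 0.6532

0.6532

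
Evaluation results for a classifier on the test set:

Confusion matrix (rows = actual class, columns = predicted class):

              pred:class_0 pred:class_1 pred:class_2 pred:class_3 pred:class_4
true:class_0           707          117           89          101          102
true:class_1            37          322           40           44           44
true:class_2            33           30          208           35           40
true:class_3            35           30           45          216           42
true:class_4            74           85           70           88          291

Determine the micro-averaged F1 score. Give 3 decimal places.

0.596

Micro-averaging pools counts across classes: ΣTP=1744, ΣFP=1181, ΣFN=1181.
Micro-F1 score = 2·TP/(2·TP+FP+FN) on pooled counts = 0.596 (equals overall accuracy in single-label multiclass).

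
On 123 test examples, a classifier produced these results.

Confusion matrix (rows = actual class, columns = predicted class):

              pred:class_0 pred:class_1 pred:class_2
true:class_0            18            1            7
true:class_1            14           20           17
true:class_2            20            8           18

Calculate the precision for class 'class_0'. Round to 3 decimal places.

0.346

Treat 'class_0' as positive and all other classes as negative.
precision = TP/(TP+FP).
class_0: TP=18, FP=14+20=34 → 18/52 = 0.3462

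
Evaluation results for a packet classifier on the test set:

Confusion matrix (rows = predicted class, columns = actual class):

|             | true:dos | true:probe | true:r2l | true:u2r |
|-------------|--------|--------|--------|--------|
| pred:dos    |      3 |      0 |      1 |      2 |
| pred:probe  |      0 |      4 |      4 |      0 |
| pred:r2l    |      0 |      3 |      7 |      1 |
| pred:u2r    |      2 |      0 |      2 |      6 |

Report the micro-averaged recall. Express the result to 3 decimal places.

0.571

Micro-averaging pools counts across classes: ΣTP=20, ΣFP=15, ΣFN=15.
Micro-recall = TP/(TP+FN) on pooled counts = 0.571 (equals overall accuracy in single-label multiclass).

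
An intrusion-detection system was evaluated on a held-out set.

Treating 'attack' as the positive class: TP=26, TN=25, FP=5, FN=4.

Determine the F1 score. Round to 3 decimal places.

0.852

Precision = TP/(TP+FP) = 26/31 = 0.8387
Recall = TP/(TP+FN) = 26/30 = 0.8667
F1 = 2·TP/(2·TP+FP+FN) = 52/61 = 0.852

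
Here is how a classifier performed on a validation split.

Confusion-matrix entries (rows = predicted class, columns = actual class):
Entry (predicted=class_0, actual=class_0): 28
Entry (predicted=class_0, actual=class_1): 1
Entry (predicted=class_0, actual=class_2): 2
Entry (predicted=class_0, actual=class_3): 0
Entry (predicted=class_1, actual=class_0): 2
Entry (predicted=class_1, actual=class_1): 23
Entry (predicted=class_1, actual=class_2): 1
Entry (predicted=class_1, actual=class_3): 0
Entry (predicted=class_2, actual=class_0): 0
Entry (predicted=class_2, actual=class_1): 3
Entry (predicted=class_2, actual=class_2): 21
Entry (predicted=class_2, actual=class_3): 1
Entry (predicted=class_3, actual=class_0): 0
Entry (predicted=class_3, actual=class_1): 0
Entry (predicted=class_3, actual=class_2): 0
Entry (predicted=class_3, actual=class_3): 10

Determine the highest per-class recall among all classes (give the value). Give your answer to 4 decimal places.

0.9333

Per-class recall (TP/(TP+FN)):
  class_0: TP=28, FN=2+0+0=2 → 28/30 = 0.93333
  class_1: TP=23, FN=1+3+0=4 → 23/27 = 0.85185
  class_2: TP=21, FN=2+1+0=3 → 21/24 = 0.87500
  class_3: TP=10, FN=0+0+1=1 → 10/11 = 0.90909
Highest is class 'class_0' with recall = 0.9333.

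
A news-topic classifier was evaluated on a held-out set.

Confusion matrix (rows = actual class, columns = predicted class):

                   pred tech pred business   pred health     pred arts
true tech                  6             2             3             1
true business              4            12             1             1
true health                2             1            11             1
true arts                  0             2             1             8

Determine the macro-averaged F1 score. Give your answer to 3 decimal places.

Per-class F1 score (2·TP/(2·TP+FP+FN)):
  tech: TP=6, FP=4+2+0=6, FN=2+3+1=6 → 12/24 = 0.5000
  business: TP=12, FP=2+1+2=5, FN=4+1+1=6 → 24/35 = 0.6857
  health: TP=11, FP=3+1+1=5, FN=2+1+1=4 → 22/31 = 0.7097
  arts: TP=8, FP=1+1+1=3, FN=0+2+1=3 → 16/22 = 0.7273
Macro-F1 score = mean = (0.5000 + 0.6857 + 0.7097 + 0.7273) / 4 = 0.656

0.656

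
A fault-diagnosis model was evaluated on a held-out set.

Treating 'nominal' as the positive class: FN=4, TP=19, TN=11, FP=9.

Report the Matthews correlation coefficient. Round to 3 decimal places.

MCC = (TP·TN − FP·FN) / √((TP+FP)(TP+FN)(TN+FP)(TN+FN))
Numerator = 19·11 − 9·4 = 173
Denominator = √(28·23·20·15) = √193200 = 439.5452
MCC = 173 / 439.5452 = 0.394

0.394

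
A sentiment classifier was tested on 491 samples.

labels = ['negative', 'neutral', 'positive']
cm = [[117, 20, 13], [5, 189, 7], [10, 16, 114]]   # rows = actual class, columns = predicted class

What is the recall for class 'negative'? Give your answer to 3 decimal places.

0.780

Treat 'negative' as positive and all other classes as negative.
recall = TP/(TP+FN).
negative: TP=117, FN=20+13=33 → 117/150 = 0.7800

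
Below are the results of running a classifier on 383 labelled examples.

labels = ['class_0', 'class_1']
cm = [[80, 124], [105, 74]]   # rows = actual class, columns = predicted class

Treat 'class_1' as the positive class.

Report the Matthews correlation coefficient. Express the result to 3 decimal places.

-0.194

MCC = (TP·TN − FP·FN) / √((TP+FP)(TP+FN)(TN+FP)(TN+FN))
Numerator = 74·80 − 124·105 = -7100
Denominator = √(198·179·204·185) = √1337581080 = 36572.9556
MCC = -7100 / 36572.9556 = -0.194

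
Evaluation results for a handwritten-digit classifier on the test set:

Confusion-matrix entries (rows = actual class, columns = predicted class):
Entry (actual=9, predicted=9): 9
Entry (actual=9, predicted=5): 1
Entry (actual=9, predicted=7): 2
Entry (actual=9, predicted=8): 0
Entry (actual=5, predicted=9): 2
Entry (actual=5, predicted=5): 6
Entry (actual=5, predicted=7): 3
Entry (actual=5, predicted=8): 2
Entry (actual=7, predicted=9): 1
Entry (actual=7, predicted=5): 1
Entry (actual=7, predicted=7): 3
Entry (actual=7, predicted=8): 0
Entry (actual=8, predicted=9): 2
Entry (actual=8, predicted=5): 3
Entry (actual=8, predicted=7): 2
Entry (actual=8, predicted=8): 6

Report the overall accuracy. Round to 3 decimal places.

0.558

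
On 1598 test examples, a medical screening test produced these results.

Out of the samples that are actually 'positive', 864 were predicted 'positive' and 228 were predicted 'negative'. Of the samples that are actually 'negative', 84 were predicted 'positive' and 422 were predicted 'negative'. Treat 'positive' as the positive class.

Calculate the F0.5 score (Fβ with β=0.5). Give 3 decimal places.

Fβ = (1+β²)·TP / ((1+β²)·TP + β²·FN + FP), with β²=1/4
= 1.25·864 / (1.25·864 + 0.25·228 + 84) = 0.885

0.885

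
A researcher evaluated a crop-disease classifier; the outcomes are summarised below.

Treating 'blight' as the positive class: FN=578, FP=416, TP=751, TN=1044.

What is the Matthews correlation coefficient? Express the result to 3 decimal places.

0.284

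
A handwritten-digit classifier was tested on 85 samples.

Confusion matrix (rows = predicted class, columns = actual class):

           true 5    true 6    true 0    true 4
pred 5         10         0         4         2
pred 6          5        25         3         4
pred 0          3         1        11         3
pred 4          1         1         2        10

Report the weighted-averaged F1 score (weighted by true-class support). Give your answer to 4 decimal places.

Per-class F1 score (2·TP/(2·TP+FP+FN)):
  5: TP=10, FP=0+4+2=6, FN=5+3+1=9 → 20/35 = 0.57143
  6: TP=25, FP=5+3+4=12, FN=0+1+1=2 → 50/64 = 0.78125
  0: TP=11, FP=3+1+3=7, FN=4+3+2=9 → 22/38 = 0.57895
  4: TP=10, FP=1+1+2=4, FN=2+4+3=9 → 20/33 = 0.60606
Weighted-F1 score = Σ (supportᵢ/N)·F1 scoreᵢ with N=85: (19/85)·0.57143 + (27/85)·0.78125 + (20/85)·0.57895 + (19/85)·0.60606 = 0.6476

0.6476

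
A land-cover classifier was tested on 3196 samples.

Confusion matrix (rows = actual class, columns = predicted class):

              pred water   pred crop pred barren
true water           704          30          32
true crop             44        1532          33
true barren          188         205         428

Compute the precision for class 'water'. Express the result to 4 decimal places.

0.7521

One-vs-rest for 'water': TP = diagonal; FP = other classes predicted 'water'; FN = 'water' predicted as other.
precision = TP/(TP+FP).
water: TP=704, FP=44+188=232 → 704/936 = 0.75214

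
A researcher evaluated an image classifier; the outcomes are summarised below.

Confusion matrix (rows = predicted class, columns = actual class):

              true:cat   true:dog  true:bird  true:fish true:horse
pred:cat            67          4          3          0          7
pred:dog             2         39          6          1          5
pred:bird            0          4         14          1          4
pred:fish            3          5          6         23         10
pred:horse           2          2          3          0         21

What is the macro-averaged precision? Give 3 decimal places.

0.682

Per-class precision (TP/(TP+FP)):
  cat: TP=67, FP=4+3+0+7=14 → 67/81 = 0.8272
  dog: TP=39, FP=2+6+1+5=14 → 39/53 = 0.7358
  bird: TP=14, FP=0+4+1+4=9 → 14/23 = 0.6087
  fish: TP=23, FP=3+5+6+10=24 → 23/47 = 0.4894
  horse: TP=21, FP=2+2+3+0=7 → 21/28 = 0.7500
Macro-precision = mean = (0.8272 + 0.7358 + 0.6087 + 0.4894 + 0.7500) / 5 = 0.682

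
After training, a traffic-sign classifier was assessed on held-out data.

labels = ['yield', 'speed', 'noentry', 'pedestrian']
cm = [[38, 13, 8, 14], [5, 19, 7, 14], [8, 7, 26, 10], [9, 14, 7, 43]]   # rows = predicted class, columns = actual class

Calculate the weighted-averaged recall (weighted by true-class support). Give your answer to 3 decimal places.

0.521

Per-class recall (TP/(TP+FN)):
  yield: TP=38, FN=5+8+9=22 → 38/60 = 0.6333
  speed: TP=19, FN=13+7+14=34 → 19/53 = 0.3585
  noentry: TP=26, FN=8+7+7=22 → 26/48 = 0.5417
  pedestrian: TP=43, FN=14+14+10=38 → 43/81 = 0.5309
Weighted-recall = Σ (supportᵢ/N)·recallᵢ with N=242: (60/242)·0.6333 + (53/242)·0.3585 + (48/242)·0.5417 + (81/242)·0.5309 = 0.521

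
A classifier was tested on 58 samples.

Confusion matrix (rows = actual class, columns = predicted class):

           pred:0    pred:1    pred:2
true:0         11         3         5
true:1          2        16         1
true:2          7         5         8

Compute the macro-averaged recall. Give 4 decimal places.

Per-class recall (TP/(TP+FN)):
  0: TP=11, FN=3+5=8 → 11/19 = 0.57895
  1: TP=16, FN=2+1=3 → 16/19 = 0.84211
  2: TP=8, FN=7+5=12 → 8/20 = 0.40000
Macro-recall = mean = (0.57895 + 0.84211 + 0.40000) / 3 = 0.6070

0.6070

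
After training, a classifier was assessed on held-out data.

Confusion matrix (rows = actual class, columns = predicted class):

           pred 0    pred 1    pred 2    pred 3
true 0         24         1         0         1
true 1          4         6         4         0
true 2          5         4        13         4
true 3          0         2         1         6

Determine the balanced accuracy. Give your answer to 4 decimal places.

Balanced accuracy = mean of per-class recall.
  0: recall = 24/26 = 0.92308
  1: recall = 6/14 = 0.42857
  2: recall = 13/26 = 0.50000
  3: recall = 6/9 = 0.66667
Mean = (0.92308 + 0.42857 + 0.50000 + 0.66667) / 4 = 0.6296

0.6296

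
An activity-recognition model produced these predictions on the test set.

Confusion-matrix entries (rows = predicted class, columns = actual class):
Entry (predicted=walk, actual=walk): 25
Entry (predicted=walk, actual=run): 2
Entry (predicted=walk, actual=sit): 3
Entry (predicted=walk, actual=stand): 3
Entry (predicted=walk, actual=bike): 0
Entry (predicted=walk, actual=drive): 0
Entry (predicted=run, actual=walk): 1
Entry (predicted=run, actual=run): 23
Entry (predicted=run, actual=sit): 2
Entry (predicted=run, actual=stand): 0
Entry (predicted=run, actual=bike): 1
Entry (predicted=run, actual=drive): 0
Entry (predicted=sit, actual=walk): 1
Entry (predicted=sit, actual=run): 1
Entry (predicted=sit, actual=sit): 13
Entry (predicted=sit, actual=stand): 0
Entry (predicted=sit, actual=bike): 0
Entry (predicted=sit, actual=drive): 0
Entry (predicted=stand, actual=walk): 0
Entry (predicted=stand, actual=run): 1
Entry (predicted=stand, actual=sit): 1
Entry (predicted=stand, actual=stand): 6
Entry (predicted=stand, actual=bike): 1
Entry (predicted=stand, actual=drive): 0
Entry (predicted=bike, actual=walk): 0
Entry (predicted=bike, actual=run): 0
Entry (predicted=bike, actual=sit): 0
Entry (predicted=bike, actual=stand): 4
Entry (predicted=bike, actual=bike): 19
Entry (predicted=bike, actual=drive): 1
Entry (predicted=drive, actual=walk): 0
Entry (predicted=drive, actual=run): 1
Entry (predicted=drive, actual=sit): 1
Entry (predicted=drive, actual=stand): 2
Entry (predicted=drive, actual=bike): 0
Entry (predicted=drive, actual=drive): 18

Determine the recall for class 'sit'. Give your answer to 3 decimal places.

0.650

One-vs-rest for 'sit': TP = diagonal; FP = other classes predicted 'sit'; FN = 'sit' predicted as other.
recall = TP/(TP+FN).
sit: TP=13, FN=3+2+1+0+1=7 → 13/20 = 0.6500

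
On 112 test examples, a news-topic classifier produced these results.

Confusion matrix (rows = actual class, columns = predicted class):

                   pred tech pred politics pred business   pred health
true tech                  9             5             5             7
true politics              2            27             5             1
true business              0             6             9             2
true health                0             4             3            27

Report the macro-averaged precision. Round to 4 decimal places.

Per-class precision (TP/(TP+FP)):
  tech: TP=9, FP=2+0+0=2 → 9/11 = 0.81818
  politics: TP=27, FP=5+6+4=15 → 27/42 = 0.64286
  business: TP=9, FP=5+5+3=13 → 9/22 = 0.40909
  health: TP=27, FP=7+1+2=10 → 27/37 = 0.72973
Macro-precision = mean = (0.81818 + 0.64286 + 0.40909 + 0.72973) / 4 = 0.6500

0.6500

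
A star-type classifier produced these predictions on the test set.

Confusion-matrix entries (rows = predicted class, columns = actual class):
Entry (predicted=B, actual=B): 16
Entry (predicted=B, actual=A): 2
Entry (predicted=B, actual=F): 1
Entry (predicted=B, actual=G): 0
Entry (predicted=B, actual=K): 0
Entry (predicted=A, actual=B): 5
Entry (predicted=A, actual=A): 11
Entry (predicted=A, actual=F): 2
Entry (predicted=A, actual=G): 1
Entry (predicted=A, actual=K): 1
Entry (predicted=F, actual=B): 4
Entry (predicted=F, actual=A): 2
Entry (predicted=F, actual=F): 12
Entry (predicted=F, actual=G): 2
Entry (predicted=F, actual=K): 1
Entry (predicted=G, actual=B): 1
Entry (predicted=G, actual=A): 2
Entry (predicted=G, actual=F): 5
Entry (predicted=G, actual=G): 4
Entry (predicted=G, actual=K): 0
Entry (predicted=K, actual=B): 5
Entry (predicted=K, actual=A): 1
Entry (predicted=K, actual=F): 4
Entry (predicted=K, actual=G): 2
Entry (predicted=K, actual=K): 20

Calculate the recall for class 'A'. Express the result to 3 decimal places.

0.611

Take TP from the diagonal, FP from the rest of the 'A' prediction marginal, FN from the rest of the 'A' actual marginal.
recall = TP/(TP+FN).
A: TP=11, FN=2+2+2+1=7 → 11/18 = 0.6111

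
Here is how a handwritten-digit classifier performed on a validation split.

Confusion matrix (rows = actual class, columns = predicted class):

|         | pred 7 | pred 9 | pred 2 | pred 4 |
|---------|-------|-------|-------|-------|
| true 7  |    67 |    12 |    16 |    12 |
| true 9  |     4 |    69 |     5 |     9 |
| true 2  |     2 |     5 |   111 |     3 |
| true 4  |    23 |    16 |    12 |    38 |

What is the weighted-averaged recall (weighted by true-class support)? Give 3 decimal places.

Per-class recall (TP/(TP+FN)):
  7: TP=67, FN=12+16+12=40 → 67/107 = 0.6262
  9: TP=69, FN=4+5+9=18 → 69/87 = 0.7931
  2: TP=111, FN=2+5+3=10 → 111/121 = 0.9174
  4: TP=38, FN=23+16+12=51 → 38/89 = 0.4270
Weighted-recall = Σ (supportᵢ/N)·recallᵢ with N=404: (107/404)·0.6262 + (87/404)·0.7931 + (121/404)·0.9174 + (89/404)·0.4270 = 0.705

0.705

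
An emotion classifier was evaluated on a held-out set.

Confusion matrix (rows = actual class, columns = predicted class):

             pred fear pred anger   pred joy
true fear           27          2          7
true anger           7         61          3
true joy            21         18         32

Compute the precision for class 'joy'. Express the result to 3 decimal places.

0.762

Treat 'joy' as positive and all other classes as negative.
precision = TP/(TP+FP).
joy: TP=32, FP=7+3=10 → 32/42 = 0.7619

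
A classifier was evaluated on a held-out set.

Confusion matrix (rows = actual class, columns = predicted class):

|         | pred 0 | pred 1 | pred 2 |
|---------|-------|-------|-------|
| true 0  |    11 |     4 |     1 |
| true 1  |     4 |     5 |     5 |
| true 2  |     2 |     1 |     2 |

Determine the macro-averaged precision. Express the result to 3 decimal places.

Per-class precision (TP/(TP+FP)):
  0: TP=11, FP=4+2=6 → 11/17 = 0.6471
  1: TP=5, FP=4+1=5 → 5/10 = 0.5000
  2: TP=2, FP=1+5=6 → 2/8 = 0.2500
Macro-precision = mean = (0.6471 + 0.5000 + 0.2500) / 3 = 0.466

0.466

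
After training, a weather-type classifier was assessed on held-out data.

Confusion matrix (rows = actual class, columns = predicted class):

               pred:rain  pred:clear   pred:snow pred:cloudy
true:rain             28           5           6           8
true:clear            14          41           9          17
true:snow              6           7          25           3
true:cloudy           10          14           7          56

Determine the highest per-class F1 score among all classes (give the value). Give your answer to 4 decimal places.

Per-class F1 score (2·TP/(2·TP+FP+FN)):
  rain: TP=28, FP=14+6+10=30, FN=5+6+8=19 → 56/105 = 0.53333
  clear: TP=41, FP=5+7+14=26, FN=14+9+17=40 → 82/148 = 0.55405
  snow: TP=25, FP=6+9+7=22, FN=6+7+3=16 → 50/88 = 0.56818
  cloudy: TP=56, FP=8+17+3=28, FN=10+14+7=31 → 112/171 = 0.65497
Highest is class 'cloudy' with F1 score = 0.6550.

0.6550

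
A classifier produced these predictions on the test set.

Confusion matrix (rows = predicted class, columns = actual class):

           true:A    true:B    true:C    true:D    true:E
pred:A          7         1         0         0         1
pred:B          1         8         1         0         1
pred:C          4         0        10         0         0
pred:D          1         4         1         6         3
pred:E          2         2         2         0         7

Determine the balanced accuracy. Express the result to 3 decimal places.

Balanced accuracy = mean of per-class recall.
  A: recall = 7/15 = 0.4667
  B: recall = 8/15 = 0.5333
  C: recall = 10/14 = 0.7143
  D: recall = 6/6 = 1.0000
  E: recall = 7/12 = 0.5833
Mean = (0.4667 + 0.5333 + 0.7143 + 1.0000 + 0.5833) / 5 = 0.660

0.660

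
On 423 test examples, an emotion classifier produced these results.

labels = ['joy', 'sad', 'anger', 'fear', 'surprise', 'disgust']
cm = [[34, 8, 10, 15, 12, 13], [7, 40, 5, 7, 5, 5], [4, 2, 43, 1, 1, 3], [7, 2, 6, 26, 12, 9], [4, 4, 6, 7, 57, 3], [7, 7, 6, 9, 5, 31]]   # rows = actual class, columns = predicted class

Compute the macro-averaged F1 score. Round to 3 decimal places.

Per-class F1 score (2·TP/(2·TP+FP+FN)):
  joy: TP=34, FP=7+4+7+4+7=29, FN=8+10+15+12+13=58 → 68/155 = 0.4387
  sad: TP=40, FP=8+2+2+4+7=23, FN=7+5+7+5+5=29 → 80/132 = 0.6061
  anger: TP=43, FP=10+5+6+6+6=33, FN=4+2+1+1+3=11 → 86/130 = 0.6615
  fear: TP=26, FP=15+7+1+7+9=39, FN=7+2+6+12+9=36 → 52/127 = 0.4094
  surprise: TP=57, FP=12+5+1+12+5=35, FN=4+4+6+7+3=24 → 114/173 = 0.6590
  disgust: TP=31, FP=13+5+3+9+3=33, FN=7+7+6+9+5=34 → 62/129 = 0.4806
Macro-F1 score = mean = (0.4387 + 0.6061 + 0.6615 + 0.4094 + 0.6590 + 0.4806) / 6 = 0.543

0.543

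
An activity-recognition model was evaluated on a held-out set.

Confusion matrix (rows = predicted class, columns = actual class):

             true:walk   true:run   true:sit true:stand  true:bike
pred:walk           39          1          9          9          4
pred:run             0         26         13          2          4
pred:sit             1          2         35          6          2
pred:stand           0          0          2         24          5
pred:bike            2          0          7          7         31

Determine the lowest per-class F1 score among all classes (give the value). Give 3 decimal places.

0.608

Per-class F1 score (2·TP/(2·TP+FP+FN)):
  walk: TP=39, FP=1+9+9+4=23, FN=0+1+0+2=3 → 78/104 = 0.7500
  run: TP=26, FP=0+13+2+4=19, FN=1+2+0+0=3 → 52/74 = 0.7027
  sit: TP=35, FP=1+2+6+2=11, FN=9+13+2+7=31 → 70/112 = 0.6250
  stand: TP=24, FP=0+0+2+5=7, FN=9+2+6+7=24 → 48/79 = 0.6076
  bike: TP=31, FP=2+0+7+7=16, FN=4+4+2+5=15 → 62/93 = 0.6667
Lowest is class 'stand' with F1 score = 0.608.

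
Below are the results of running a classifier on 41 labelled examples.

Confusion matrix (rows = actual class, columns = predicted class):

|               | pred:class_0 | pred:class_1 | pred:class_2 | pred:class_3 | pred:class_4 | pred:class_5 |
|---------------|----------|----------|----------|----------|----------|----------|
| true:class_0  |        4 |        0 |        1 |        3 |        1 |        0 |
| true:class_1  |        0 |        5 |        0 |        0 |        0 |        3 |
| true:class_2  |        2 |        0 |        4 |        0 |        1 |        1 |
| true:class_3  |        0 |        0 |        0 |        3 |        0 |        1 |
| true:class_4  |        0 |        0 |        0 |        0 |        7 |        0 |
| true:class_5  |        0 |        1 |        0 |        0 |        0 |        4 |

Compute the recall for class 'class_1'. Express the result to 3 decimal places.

One-vs-rest for 'class_1': TP = diagonal; FP = other classes predicted 'class_1'; FN = 'class_1' predicted as other.
recall = TP/(TP+FN).
class_1: TP=5, FN=0+0+0+0+3=3 → 5/8 = 0.6250

0.625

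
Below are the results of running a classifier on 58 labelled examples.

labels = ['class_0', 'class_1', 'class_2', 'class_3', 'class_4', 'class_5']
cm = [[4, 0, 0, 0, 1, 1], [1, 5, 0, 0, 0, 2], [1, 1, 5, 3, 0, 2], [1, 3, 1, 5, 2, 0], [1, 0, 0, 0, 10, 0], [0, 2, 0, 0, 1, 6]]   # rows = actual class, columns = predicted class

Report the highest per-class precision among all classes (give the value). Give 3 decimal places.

0.833

Per-class precision (TP/(TP+FP)):
  class_0: TP=4, FP=1+1+1+1+0=4 → 4/8 = 0.5000
  class_1: TP=5, FP=0+1+3+0+2=6 → 5/11 = 0.4545
  class_2: TP=5, FP=0+0+1+0+0=1 → 5/6 = 0.8333
  class_3: TP=5, FP=0+0+3+0+0=3 → 5/8 = 0.6250
  class_4: TP=10, FP=1+0+0+2+1=4 → 10/14 = 0.7143
  class_5: TP=6, FP=1+2+2+0+0=5 → 6/11 = 0.5455
Highest is class 'class_2' with precision = 0.833.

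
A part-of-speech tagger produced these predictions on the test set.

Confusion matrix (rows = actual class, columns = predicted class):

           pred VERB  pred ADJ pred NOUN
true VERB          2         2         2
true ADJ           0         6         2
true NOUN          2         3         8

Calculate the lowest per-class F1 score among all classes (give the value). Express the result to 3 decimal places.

0.400

Per-class F1 score (2·TP/(2·TP+FP+FN)):
  VERB: TP=2, FP=0+2=2, FN=2+2=4 → 4/10 = 0.4000
  ADJ: TP=6, FP=2+3=5, FN=0+2=2 → 12/19 = 0.6316
  NOUN: TP=8, FP=2+2=4, FN=2+3=5 → 16/25 = 0.6400
Lowest is class 'VERB' with F1 score = 0.400.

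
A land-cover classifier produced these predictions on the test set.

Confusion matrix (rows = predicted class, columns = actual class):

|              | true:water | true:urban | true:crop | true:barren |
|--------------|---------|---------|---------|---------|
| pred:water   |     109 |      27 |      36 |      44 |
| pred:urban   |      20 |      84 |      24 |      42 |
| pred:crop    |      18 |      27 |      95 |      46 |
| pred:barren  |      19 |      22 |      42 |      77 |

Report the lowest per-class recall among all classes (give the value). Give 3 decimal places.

0.368

Per-class recall (TP/(TP+FN)):
  water: TP=109, FN=20+18+19=57 → 109/166 = 0.6566
  urban: TP=84, FN=27+27+22=76 → 84/160 = 0.5250
  crop: TP=95, FN=36+24+42=102 → 95/197 = 0.4822
  barren: TP=77, FN=44+42+46=132 → 77/209 = 0.3684
Lowest is class 'barren' with recall = 0.368.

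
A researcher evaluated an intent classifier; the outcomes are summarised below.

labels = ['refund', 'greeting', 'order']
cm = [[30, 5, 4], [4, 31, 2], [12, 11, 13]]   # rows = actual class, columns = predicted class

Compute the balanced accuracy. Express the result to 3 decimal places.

0.656

Balanced accuracy = mean of per-class recall.
  refund: recall = 30/39 = 0.7692
  greeting: recall = 31/37 = 0.8378
  order: recall = 13/36 = 0.3611
Mean = (0.7692 + 0.8378 + 0.3611) / 3 = 0.656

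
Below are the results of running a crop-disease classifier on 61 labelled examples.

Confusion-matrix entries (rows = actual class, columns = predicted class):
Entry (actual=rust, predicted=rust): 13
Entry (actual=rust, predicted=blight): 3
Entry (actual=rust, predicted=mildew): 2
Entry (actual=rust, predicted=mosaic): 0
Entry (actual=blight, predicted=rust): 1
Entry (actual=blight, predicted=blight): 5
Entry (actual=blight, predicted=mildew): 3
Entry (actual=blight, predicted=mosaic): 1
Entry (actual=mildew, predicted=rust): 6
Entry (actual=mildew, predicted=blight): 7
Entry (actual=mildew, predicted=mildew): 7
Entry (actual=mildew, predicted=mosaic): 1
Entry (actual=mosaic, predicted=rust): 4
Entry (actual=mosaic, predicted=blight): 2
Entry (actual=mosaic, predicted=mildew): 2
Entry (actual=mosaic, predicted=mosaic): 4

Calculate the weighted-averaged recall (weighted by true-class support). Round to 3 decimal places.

Per-class recall (TP/(TP+FN)):
  rust: TP=13, FN=3+2+0=5 → 13/18 = 0.7222
  blight: TP=5, FN=1+3+1=5 → 5/10 = 0.5000
  mildew: TP=7, FN=6+7+1=14 → 7/21 = 0.3333
  mosaic: TP=4, FN=4+2+2=8 → 4/12 = 0.3333
Weighted-recall = Σ (supportᵢ/N)·recallᵢ with N=61: (18/61)·0.7222 + (10/61)·0.5000 + (21/61)·0.3333 + (12/61)·0.3333 = 0.475

0.475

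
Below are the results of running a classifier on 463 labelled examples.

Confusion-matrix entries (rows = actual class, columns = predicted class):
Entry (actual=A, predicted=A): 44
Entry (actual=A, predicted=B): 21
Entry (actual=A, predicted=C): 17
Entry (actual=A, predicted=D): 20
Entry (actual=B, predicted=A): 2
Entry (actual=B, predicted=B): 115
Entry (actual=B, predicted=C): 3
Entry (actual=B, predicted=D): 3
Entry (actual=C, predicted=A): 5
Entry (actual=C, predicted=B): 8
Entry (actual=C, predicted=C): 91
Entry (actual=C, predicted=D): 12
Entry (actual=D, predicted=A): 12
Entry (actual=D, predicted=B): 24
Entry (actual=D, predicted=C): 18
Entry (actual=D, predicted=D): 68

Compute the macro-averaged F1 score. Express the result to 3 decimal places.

0.668

Per-class F1 score (2·TP/(2·TP+FP+FN)):
  A: TP=44, FP=2+5+12=19, FN=21+17+20=58 → 88/165 = 0.5333
  B: TP=115, FP=21+8+24=53, FN=2+3+3=8 → 230/291 = 0.7904
  C: TP=91, FP=17+3+18=38, FN=5+8+12=25 → 182/245 = 0.7429
  D: TP=68, FP=20+3+12=35, FN=12+24+18=54 → 136/225 = 0.6044
Macro-F1 score = mean = (0.5333 + 0.7904 + 0.7429 + 0.6044) / 4 = 0.668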